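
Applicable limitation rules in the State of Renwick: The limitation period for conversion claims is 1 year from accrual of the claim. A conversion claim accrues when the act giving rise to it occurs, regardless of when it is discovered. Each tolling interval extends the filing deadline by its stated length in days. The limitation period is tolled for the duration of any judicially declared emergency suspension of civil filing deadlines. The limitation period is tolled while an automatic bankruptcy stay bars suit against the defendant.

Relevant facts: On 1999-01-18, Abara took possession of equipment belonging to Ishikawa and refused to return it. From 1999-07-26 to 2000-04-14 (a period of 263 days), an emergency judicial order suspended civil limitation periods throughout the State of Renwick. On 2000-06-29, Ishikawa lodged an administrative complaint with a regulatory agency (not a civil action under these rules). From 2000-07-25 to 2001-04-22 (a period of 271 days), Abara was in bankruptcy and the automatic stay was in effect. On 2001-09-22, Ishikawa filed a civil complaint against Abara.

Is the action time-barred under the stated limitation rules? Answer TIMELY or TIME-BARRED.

The claim accrued on 1999-01-18, the date of the act.
Adding the 1 year base period to 1999-01-18 gives a deadline of 2000-01-18, before any tolling.
Because the emergency suspension of filing deadlines ran from 1999-07-26 to 2000-04-14, the deadline is extended by 263 days to 2000-10-07.
Because the automatic bankruptcy stay ran from 2000-07-25 to 2001-04-22, the deadline is extended by 271 days to 2001-07-05.
The other events in the timeline have no effect on the limitation period under the stated rules.
Ishikawa filed on 2001-09-22, after the 2001-07-05 deadline, so the action is time-barred.

TIME-BARRED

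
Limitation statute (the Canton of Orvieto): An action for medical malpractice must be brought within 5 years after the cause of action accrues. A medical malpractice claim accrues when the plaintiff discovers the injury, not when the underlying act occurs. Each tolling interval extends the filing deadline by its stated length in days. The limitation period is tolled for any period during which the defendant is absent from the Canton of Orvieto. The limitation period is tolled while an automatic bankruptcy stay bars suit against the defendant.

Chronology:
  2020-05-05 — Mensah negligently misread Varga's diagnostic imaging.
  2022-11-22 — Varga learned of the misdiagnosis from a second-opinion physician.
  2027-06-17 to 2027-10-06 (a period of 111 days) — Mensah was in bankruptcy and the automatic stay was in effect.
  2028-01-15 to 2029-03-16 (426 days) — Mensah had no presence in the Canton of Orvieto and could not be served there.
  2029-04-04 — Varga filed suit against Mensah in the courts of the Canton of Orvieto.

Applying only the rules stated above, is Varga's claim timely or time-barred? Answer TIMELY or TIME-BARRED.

TIMELY

The claim did not accrue until Varga discovered the injury on 2022-11-22; the 2020-05-05 act date does not start the clock under the stated rule.
5 years from 2022-11-22 is 2027-11-22.
The period was tolled for 111 days by the automatic bankruptcy stay (2027-06-17 to 2027-10-06), pushing the deadline to 2028-03-12.
The defendant's absence from the jurisdiction from 2028-01-15 to 2029-03-16 tolled the period for 426 days, extending the deadline to 2029-05-12.
Filing on 2029-04-04 beat the 2029-05-12 deadline — the action is timely.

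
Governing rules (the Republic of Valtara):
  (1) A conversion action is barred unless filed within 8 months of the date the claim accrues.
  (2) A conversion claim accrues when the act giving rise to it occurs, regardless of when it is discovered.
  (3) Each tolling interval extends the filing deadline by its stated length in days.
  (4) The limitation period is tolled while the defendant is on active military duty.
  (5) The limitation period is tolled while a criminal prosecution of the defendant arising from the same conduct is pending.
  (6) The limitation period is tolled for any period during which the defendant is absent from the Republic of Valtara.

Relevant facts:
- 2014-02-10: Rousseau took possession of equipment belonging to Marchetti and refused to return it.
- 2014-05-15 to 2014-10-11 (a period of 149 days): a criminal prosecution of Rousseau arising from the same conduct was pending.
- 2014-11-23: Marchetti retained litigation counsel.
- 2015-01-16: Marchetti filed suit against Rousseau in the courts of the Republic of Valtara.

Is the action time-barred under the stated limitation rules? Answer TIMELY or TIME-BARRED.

TIMELY

The limitation period began to run on 2014-02-10.
Adding the 8 months base period to 2014-02-10 gives a deadline of 2014-10-10, before any tolling.
The period was tolled for 149 days by the pending criminal prosecution (2014-05-15 to 2014-10-11), pushing the deadline to 2015-03-08.
The other events in the timeline have no effect on the limitation period under the stated rules.
The 2015-01-16 filing precedes the 2015-03-08 deadline; the claim is timely.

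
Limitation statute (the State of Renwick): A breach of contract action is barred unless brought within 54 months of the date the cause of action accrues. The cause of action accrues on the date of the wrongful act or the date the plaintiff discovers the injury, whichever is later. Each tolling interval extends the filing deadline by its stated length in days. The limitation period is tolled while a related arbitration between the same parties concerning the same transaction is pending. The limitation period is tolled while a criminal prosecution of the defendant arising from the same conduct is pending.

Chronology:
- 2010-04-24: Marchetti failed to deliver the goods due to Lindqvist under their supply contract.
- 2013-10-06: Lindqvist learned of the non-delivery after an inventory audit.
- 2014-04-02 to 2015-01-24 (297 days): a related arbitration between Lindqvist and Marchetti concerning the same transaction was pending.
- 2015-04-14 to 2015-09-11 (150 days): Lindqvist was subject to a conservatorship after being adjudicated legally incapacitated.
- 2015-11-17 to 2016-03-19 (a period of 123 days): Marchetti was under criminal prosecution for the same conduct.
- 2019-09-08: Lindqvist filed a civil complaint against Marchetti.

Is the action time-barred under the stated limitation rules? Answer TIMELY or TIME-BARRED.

TIME-BARRED

The claim accrued on 2013-10-06 — the later of the 2010-04-24 act and the 2013-10-06 discovery.
54 months from 2013-10-06 is 2018-04-06.
The pending related arbitration from 2014-04-02 to 2015-01-24 tolled the period for 297 days, extending the deadline to 2019-01-28.
The pending criminal prosecution from 2015-11-17 to 2016-03-19 tolled the period for 123 days, extending the deadline to 2019-05-31.
Although the plaintiff's incapacity ran from 2015-04-14 to 2015-09-11, the stated rules do not make that a tolling event, so it is disregarded.
Filing on 2019-09-08 missed the 2019-05-31 deadline — the action is time-barred.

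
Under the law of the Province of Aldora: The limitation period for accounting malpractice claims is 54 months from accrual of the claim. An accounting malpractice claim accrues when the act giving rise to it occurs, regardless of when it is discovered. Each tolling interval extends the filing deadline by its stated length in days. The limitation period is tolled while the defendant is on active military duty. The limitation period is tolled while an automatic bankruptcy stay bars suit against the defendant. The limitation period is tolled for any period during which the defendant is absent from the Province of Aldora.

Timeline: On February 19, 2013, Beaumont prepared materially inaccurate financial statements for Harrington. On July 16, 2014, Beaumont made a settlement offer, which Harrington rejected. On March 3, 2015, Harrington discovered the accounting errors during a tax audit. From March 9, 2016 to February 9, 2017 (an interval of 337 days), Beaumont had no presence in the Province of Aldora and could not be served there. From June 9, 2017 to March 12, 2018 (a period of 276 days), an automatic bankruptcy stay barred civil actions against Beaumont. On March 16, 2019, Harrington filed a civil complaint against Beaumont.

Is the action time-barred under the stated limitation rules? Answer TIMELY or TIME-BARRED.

The claim accrued on February 19, 2013, when the wrongful act occurred; under the stated occurrence rule the March 3, 2015 discovery does not delay accrual.
54 months from February 19, 2013 is August 19, 2017.
The period was tolled for 337 days by the defendant's absence from the jurisdiction (March 9, 2016 to February 9, 2017), pushing the deadline to July 22, 2018.
The automatic bankruptcy stay from June 9, 2017 to March 12, 2018 tolled the period for 276 days, extending the deadline to April 24, 2019.
None of the other events listed affects the running of the period under the stated rules.
Harrington filed on March 16, 2019, before the April 24, 2019 deadline, so the action is timely.

TIMELY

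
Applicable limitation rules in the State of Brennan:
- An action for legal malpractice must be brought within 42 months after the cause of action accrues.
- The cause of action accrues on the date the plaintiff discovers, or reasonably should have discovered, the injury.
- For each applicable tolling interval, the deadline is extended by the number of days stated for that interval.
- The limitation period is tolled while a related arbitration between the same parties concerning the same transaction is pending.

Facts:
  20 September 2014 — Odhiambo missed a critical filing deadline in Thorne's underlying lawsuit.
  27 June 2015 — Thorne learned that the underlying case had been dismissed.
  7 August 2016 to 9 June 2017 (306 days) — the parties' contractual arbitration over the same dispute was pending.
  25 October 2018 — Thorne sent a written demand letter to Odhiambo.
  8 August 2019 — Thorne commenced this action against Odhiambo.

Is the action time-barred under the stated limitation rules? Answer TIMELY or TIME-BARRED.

Under the discovery rule, the claim accrued on 27 June 2015, when Thorne discovered the injury — not on the 20 September 2014 date of the underlying act.
The untolled deadline — 42 months after 27 June 2015 — is 27 December 2018.
Because the pending related arbitration ran from 7 August 2016 to 9 June 2017, the deadline is extended by 306 days to 29 October 2019.
None of the other events listed affects the running of the period under the stated rules.
Thorne filed on 8 August 2019, before the 29 October 2019 deadline, so the action is timely.

TIMELY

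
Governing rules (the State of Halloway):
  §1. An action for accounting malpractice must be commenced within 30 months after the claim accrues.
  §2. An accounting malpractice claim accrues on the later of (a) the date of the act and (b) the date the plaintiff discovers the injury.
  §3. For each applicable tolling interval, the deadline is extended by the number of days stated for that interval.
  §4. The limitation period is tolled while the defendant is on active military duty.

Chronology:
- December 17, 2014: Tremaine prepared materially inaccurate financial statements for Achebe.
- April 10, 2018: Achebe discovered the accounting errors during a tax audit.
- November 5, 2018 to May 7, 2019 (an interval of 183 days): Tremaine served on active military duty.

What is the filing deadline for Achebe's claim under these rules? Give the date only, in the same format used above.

April 11, 2021

The claim accrued on April 10, 2018 — the later of the December 17, 2014 act and the April 10, 2018 discovery.
The untolled deadline — 30 months after April 10, 2018 — is October 10, 2020.
The period was tolled for 183 days by the defendant's active military service (November 5, 2018 to May 7, 2019), pushing the deadline to April 11, 2021.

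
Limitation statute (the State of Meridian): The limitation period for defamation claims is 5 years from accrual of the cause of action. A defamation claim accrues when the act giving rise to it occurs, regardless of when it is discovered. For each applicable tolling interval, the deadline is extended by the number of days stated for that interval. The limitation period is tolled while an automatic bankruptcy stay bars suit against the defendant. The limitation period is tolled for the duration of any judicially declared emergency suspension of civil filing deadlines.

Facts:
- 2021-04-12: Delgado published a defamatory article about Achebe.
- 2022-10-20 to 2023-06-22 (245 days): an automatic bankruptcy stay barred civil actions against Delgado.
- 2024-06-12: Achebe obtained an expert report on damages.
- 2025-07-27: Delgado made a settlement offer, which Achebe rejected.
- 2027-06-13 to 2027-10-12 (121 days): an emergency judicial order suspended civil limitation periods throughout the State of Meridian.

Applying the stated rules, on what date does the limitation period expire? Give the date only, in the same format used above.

The cause of action accrued on 2021-04-12, the date of the act.
Adding the 5 years base period to 2021-04-12 gives a deadline of 2026-04-12, before any tolling.
Because the automatic bankruptcy stay ran from 2022-10-20 to 2023-06-22, the deadline is extended by 245 days to 2026-12-13.
By the time the emergency suspension of filing deadlines began on 2027-06-13, the limitation period had already expired on 2026-12-13; that interval cannot revive it.
Nothing else in the chronology tolls or restarts the period.

2026-12-13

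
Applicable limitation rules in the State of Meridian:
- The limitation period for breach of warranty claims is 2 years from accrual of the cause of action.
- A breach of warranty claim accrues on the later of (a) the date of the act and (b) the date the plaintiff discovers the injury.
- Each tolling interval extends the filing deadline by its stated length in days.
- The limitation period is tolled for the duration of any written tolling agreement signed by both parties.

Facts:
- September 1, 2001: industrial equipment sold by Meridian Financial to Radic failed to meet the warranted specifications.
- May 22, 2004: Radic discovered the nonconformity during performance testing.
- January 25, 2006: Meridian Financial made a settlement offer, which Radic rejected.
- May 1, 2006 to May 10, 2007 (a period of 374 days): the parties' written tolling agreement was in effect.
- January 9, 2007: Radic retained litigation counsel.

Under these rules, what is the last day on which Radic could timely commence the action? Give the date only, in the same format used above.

Because discovery on May 22, 2004 post-dates the September 1, 2001 act, accrual under the later-of rule falls on May 22, 2004.
The untolled deadline — 2 years after May 22, 2004 — is May 22, 2006.
The period was tolled for 374 days by the written tolling agreement (May 1, 2006 to May 10, 2007), pushing the deadline to May 31, 2007.
Nothing else in the chronology tolls or restarts the period.

May 31, 2007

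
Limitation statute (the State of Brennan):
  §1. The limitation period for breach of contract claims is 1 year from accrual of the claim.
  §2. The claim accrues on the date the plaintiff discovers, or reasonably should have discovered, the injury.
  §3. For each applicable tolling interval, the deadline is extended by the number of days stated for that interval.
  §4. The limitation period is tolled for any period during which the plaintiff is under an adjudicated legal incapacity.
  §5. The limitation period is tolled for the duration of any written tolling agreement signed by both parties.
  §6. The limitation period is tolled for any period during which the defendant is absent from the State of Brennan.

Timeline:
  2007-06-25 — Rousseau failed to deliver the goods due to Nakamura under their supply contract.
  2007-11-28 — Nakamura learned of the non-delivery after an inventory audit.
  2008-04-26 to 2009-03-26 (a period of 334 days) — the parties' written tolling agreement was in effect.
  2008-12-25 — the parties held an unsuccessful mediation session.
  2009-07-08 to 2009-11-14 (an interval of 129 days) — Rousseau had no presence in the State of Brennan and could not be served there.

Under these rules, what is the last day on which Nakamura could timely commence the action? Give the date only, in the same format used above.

2010-03-06

The claim did not accrue until Nakamura discovered the injury on 2007-11-28; the 2007-06-25 act date does not start the clock under the stated rule.
Adding the 1 year base period to 2007-11-28 gives a deadline of 2008-11-28, before any tolling.
Because the written tolling agreement ran from 2008-04-26 to 2009-03-26, the deadline is extended by 334 days to 2009-10-28.
The defendant's absence from the jurisdiction from 2009-07-08 to 2009-11-14 tolled the period for 129 days, extending the deadline to 2010-03-06.
Nothing else in the chronology tolls or restarts the period.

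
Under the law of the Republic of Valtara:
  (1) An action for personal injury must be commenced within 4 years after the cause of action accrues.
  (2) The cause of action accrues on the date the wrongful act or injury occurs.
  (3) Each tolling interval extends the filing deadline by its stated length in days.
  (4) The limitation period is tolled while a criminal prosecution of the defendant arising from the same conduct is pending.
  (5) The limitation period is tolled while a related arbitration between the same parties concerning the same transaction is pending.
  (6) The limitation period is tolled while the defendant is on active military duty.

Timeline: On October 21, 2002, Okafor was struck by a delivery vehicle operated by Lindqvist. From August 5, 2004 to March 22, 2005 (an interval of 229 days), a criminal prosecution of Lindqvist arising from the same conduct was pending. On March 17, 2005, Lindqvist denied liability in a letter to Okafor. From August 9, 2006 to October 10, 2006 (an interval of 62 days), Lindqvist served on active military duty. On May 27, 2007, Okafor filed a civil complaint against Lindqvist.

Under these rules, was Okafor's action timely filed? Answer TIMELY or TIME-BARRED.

The claim accrued on October 21, 2002, when the wrongful act occurred.
4 years from October 21, 2002 is October 21, 2006.
The pending criminal prosecution from August 5, 2004 to March 22, 2005 tolled the period for 229 days, extending the deadline to June 7, 2007.
Because the defendant's active military service ran from August 9, 2006 to October 10, 2006, the deadline is extended by 62 days to August 8, 2007.
The other events in the timeline have no effect on the limitation period under the stated rules.
Okafor filed on May 27, 2007, before the August 8, 2007 deadline, so the action is timely.

TIMELY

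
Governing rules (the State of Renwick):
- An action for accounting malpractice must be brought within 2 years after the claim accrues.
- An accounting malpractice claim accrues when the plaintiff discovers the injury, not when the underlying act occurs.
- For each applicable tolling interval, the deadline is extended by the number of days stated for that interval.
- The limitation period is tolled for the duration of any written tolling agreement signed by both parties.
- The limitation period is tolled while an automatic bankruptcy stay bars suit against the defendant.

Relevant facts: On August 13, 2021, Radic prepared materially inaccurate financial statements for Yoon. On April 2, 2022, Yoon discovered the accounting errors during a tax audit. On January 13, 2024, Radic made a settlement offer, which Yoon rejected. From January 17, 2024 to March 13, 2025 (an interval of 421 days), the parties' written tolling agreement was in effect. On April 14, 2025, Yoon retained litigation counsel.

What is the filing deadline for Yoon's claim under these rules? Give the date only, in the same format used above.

May 28, 2025

Under the discovery rule, the claim accrued on April 2, 2022, when Yoon discovered the injury — not on the August 13, 2021 date of the underlying act.
The untolled deadline — 2 years after April 2, 2022 — is April 2, 2024.
Because the written tolling agreement ran from January 17, 2024 to March 13, 2025, the deadline is extended by 421 days to May 28, 2025.
None of the other events listed affects the running of the period under the stated rules.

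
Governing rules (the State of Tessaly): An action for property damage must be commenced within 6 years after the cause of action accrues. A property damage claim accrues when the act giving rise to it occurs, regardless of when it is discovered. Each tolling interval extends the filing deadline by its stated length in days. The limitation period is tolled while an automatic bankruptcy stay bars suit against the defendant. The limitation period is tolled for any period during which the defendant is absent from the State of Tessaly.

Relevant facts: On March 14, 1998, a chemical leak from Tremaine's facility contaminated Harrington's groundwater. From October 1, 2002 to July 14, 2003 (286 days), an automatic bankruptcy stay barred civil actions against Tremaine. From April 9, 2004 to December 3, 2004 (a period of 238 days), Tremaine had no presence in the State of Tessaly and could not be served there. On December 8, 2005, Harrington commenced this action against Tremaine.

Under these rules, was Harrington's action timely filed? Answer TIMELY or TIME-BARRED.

TIME-BARRED

The claim accrued on March 14, 1998, when the wrongful act occurred.
The untolled deadline — 6 years after March 14, 1998 — is March 14, 2004.
Because the automatic bankruptcy stay ran from October 1, 2002 to July 14, 2003, the deadline is extended by 286 days to December 25, 2004.
Because the defendant's absence from the jurisdiction ran from April 9, 2004 to December 3, 2004, the deadline is extended by 238 days to August 20, 2005.
Harrington filed on December 8, 2005, after the August 20, 2005 deadline, so the action is time-barred.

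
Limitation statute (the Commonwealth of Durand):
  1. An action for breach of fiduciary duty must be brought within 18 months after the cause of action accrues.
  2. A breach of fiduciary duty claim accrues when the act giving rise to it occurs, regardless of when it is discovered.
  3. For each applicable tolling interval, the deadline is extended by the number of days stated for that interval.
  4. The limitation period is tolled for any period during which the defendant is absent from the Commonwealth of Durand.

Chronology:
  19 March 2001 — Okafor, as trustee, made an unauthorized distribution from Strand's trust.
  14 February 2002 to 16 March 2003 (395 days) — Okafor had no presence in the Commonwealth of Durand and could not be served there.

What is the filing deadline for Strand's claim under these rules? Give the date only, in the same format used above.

19 October 2003

The claim accrued on 19 March 2001, when the wrongful act occurred.
18 months from 19 March 2001 is 19 September 2002.
The period was tolled for 395 days by the defendant's absence from the jurisdiction (14 February 2002 to 16 March 2003), pushing the deadline to 19 October 2003.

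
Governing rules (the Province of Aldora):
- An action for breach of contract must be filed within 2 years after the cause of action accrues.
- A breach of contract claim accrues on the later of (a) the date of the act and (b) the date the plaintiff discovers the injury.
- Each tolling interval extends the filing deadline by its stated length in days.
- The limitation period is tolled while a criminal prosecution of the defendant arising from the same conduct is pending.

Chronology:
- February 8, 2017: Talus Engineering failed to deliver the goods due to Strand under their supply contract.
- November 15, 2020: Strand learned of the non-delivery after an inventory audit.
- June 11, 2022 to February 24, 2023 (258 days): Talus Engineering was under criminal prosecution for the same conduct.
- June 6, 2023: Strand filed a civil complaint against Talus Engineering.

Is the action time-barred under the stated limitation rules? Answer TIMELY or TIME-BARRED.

The claim accrued on November 15, 2020 — the later of the February 8, 2017 act and the November 15, 2020 discovery.
2 years from November 15, 2020 is November 15, 2022.
The period was tolled for 258 days by the pending criminal prosecution (June 11, 2022 to February 24, 2023), pushing the deadline to July 31, 2023.
Filing on June 6, 2023 beat the July 31, 2023 deadline — the action is timely.

TIMELY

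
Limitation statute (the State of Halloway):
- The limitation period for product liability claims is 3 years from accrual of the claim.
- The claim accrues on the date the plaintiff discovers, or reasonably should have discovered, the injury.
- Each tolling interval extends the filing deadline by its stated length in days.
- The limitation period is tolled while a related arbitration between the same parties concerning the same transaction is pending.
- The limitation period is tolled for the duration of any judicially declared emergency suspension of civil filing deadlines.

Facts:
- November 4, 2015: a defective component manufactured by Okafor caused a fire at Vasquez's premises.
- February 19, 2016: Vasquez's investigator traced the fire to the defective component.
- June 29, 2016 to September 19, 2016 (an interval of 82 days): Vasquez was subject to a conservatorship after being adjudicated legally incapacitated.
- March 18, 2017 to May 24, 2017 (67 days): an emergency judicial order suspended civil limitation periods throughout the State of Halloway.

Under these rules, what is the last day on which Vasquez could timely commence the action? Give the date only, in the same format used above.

April 27, 2019

Under the discovery rule, the claim accrued on February 19, 2016, when Vasquez discovered the injury — not on the November 4, 2015 date of the underlying act.
Adding the 3 years base period to February 19, 2016 gives a deadline of February 19, 2019, before any tolling.
Because the emergency suspension of filing deadlines ran from March 18, 2017 to May 24, 2017, the deadline is extended by 67 days to April 27, 2019.
The plaintiff's legal incapacity from June 29, 2016 to September 19, 2016 does not toll the period, because no stated rule makes the plaintiff's incapacity a tolling event.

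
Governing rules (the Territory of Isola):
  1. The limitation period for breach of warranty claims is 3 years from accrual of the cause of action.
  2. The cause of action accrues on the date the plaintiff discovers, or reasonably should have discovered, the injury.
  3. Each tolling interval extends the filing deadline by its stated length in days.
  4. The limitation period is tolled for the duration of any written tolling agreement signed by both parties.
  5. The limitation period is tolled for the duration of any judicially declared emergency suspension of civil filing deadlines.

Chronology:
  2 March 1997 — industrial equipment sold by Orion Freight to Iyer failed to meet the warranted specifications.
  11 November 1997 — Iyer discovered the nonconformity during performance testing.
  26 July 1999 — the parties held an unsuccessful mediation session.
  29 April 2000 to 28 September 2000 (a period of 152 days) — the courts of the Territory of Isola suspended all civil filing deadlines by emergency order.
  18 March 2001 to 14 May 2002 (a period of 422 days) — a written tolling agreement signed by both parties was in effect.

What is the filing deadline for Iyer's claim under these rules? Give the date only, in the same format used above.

The claim did not accrue until Iyer discovered the injury on 11 November 1997; the 2 March 1997 act date does not start the clock under the stated rule.
The untolled deadline — 3 years after 11 November 1997 — is 11 November 2000.
The period was tolled for 152 days by the emergency suspension of filing deadlines (29 April 2000 to 28 September 2000), pushing the deadline to 12 April 2001.
The period was tolled for 422 days by the written tolling agreement (18 March 2001 to 14 May 2002), pushing the deadline to 8 June 2002.
The other events in the timeline have no effect on the limitation period under the stated rules.

8 June 2002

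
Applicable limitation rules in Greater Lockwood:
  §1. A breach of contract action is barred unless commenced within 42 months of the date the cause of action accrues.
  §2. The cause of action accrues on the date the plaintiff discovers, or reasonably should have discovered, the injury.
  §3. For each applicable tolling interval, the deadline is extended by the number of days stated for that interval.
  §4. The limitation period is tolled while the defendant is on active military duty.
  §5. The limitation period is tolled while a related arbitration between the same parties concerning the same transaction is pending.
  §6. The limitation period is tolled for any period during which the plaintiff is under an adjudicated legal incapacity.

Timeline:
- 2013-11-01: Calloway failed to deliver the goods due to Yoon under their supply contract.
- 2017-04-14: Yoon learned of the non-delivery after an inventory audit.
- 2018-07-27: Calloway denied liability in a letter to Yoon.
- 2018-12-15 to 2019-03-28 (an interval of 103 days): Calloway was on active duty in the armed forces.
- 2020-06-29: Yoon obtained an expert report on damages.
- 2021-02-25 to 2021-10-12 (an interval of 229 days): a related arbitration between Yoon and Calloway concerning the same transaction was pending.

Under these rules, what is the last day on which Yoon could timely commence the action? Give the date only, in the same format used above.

2021-01-25

Under the discovery rule, the claim accrued on 2017-04-14, when Yoon discovered the injury — not on the 2013-11-01 date of the underlying act.
The untolled deadline — 42 months after 2017-04-14 — is 2020-10-14.
Because the defendant's active military service ran from 2018-12-15 to 2019-03-28, the deadline is extended by 103 days to 2021-01-25.
By the time the pending related arbitration began on 2021-02-25, the limitation period had already expired on 2021-01-25; that interval cannot revive it.
Nothing else in the chronology tolls or restarts the period.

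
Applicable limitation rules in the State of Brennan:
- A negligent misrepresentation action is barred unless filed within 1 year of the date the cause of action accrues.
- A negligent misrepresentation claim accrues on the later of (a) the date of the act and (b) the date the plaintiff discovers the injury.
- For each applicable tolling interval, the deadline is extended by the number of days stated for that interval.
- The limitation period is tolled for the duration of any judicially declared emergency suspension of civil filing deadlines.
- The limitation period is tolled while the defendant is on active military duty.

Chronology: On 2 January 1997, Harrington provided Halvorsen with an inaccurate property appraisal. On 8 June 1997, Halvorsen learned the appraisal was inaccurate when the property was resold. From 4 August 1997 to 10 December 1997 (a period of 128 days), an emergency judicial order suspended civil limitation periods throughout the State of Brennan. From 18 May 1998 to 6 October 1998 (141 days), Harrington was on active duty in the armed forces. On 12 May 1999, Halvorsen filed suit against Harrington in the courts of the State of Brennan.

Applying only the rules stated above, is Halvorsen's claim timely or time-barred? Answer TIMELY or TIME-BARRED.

TIME-BARRED

The claim accrued on 8 June 1997 — the later of the 2 January 1997 act and the 8 June 1997 discovery.
Adding the 1 year base period to 8 June 1997 gives a deadline of 8 June 1998, before any tolling.
The period was tolled for 128 days by the emergency suspension of filing deadlines (4 August 1997 to 10 December 1997), pushing the deadline to 14 October 1998.
The period was tolled for 141 days by the defendant's active military service (18 May 1998 to 6 October 1998), pushing the deadline to 4 March 1999.
Halvorsen filed on 12 May 1999, after the 4 March 1999 deadline, so the action is time-barred.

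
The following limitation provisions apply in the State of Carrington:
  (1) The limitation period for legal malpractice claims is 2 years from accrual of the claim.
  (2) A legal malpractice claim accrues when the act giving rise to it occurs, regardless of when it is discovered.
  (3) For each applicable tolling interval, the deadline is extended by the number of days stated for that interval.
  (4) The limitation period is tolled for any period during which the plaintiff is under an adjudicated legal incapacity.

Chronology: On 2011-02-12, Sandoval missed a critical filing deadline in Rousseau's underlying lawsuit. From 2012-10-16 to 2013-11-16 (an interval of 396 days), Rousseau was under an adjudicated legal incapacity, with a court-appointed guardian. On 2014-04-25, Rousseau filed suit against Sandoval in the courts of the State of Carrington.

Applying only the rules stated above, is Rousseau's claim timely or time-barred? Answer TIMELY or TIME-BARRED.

The claim accrued on 2011-02-12, when the wrongful act occurred.
Adding the 2 years base period to 2011-02-12 gives a deadline of 2013-02-12, before any tolling.
The plaintiff's legal incapacity from 2012-10-16 to 2013-11-16 tolled the period for 396 days, extending the deadline to 2014-03-15.
Rousseau filed on 2014-04-25, after the 2014-03-15 deadline, so the action is time-barred.

TIME-BARRED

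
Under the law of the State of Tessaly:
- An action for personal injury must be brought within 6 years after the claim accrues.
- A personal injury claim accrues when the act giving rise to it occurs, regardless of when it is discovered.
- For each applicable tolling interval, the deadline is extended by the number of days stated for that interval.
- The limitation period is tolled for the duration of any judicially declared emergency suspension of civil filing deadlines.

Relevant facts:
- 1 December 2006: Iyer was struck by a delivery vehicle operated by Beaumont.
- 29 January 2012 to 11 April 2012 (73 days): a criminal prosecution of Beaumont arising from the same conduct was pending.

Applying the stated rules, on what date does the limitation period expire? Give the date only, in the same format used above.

The claim accrued on 1 December 2006, when the wrongful act occurred.
6 years from 1 December 2006 is 1 December 2012.
The pending criminal prosecution from 29 January 2012 to 11 April 2012 does not toll the period, because no stated rule makes a criminal prosecution a tolling event.

1 December 2012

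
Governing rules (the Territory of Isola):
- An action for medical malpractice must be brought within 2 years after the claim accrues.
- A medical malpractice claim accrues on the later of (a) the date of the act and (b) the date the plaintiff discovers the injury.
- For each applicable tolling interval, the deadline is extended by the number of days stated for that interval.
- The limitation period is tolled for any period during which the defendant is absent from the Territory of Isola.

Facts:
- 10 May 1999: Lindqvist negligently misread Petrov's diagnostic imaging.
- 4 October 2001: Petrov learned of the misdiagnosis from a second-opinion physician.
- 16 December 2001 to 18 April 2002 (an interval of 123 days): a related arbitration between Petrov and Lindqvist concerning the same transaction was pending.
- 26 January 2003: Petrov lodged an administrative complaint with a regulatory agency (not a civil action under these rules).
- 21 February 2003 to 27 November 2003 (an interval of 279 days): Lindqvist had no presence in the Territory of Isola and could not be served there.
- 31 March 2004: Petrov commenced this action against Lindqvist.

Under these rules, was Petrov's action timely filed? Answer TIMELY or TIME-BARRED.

TIMELY

Because discovery on 4 October 2001 post-dates the 10 May 1999 act, accrual under the later-of rule falls on 4 October 2001.
2 years from 4 October 2001 is 4 October 2003.
The defendant's absence from the jurisdiction from 21 February 2003 to 27 November 2003 tolled the period for 279 days, extending the deadline to 9 July 2004.
The pending related arbitration from 16 December 2001 to 18 April 2002 does not toll the period, because no stated rule makes a pending arbitration a tolling event.
The other events in the timeline have no effect on the limitation period under the stated rules.
Petrov filed on 31 March 2004, before the 9 July 2004 deadline, so the action is timely.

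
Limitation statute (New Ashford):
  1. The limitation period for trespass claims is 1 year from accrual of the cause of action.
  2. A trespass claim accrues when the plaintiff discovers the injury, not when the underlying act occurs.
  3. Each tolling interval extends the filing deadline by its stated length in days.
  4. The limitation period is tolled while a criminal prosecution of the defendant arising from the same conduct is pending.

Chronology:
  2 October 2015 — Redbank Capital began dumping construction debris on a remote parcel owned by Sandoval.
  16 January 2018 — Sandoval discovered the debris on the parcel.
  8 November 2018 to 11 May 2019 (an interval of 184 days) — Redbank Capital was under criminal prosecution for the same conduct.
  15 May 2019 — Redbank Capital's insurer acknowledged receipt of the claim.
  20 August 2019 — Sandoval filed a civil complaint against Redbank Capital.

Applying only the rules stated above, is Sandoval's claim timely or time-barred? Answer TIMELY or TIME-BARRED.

Accrual is tied to discovery, so the period began on 16 January 2018 rather than on 2 October 2015 when the act occurred.
Adding the 1 year base period to 16 January 2018 gives a deadline of 16 January 2019, before any tolling.
The period was tolled for 184 days by the pending criminal prosecution (8 November 2018 to 11 May 2019), pushing the deadline to 19 July 2019.
The other events in the timeline have no effect on the limitation period under the stated rules.
Filing on 20 August 2019 missed the 19 July 2019 deadline — the action is time-barred.

TIME-BARRED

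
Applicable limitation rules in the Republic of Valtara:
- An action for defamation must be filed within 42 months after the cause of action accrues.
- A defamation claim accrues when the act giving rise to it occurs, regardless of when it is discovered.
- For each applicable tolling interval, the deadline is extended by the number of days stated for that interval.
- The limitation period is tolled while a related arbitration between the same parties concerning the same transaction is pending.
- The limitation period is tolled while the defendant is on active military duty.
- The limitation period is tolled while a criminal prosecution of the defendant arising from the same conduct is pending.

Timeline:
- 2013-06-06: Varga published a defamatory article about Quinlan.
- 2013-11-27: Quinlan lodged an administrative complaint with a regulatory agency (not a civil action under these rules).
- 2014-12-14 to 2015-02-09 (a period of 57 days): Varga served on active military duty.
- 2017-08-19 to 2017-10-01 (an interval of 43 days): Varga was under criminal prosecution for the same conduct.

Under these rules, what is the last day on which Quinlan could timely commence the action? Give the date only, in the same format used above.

2017-02-01

The cause of action accrued on 2013-06-06, the date of the act.
Adding the 42 months base period to 2013-06-06 gives a deadline of 2016-12-06, before any tolling.
The period was tolled for 57 days by the defendant's active military service (2014-12-14 to 2015-02-09), pushing the deadline to 2017-02-01.
The pending criminal prosecution from 2017-08-19 to 2017-10-01 began after the period had already run on 2017-02-01, so it has no tolling effect.
The other events in the timeline have no effect on the limitation period under the stated rules.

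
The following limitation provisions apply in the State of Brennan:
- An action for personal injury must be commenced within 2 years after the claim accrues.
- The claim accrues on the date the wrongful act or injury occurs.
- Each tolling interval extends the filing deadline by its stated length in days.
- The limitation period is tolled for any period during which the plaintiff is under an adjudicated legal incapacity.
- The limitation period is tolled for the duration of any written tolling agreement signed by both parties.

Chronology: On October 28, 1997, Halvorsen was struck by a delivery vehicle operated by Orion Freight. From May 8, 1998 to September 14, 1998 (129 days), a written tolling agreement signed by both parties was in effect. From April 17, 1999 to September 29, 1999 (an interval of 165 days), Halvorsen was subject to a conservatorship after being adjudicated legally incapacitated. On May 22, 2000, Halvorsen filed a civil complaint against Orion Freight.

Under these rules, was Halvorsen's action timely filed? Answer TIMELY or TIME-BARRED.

TIMELY

The limitation period began to run on October 28, 1997.
The untolled deadline — 2 years after October 28, 1997 — is October 28, 1999.
Because the written tolling agreement ran from May 8, 1998 to September 14, 1998, the deadline is extended by 129 days to March 5, 2000.
Because the plaintiff's legal incapacity ran from April 17, 1999 to September 29, 1999, the deadline is extended by 165 days to August 17, 2000.
Halvorsen filed on May 22, 2000, before the August 17, 2000 deadline, so the action is timely.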